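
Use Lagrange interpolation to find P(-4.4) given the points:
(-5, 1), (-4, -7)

Lagrange interpolation formula:
P(x) = Σ yᵢ × Lᵢ(x)
where Lᵢ(x) = Π_{j≠i} (x - xⱼ)/(xᵢ - xⱼ)

L_0(-4.4) = (-4.4 - (-4))/(-5 - (-4)) = 0.400000
L_1(-4.4) = (-4.4 - (-5))/(-4 - (-5)) = 0.600000

P(-4.4) = 1×L_0(-4.4) + (-7)×L_1(-4.4)
P(-4.4) = -3.800000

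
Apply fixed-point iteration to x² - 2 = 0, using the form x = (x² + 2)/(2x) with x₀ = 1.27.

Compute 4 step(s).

Equation: x² - 2 = 0
Fixed-point form: x = (x² + 2)/(2x)
x₀ = 1.27

x_1 = g(1.270000) = 1.422402
x_2 = g(1.422402) = 1.414237
x_3 = g(1.414237) = 1.414214
x_4 = g(1.414214) = 1.414214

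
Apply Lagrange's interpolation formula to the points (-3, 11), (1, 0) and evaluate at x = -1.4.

Lagrange interpolation formula:
P(x) = Σ yᵢ × Lᵢ(x)
where Lᵢ(x) = Π_{j≠i} (x - xⱼ)/(xᵢ - xⱼ)

L_0(-1.4) = (-1.4 - 1)/(-3 - 1) = 0.600000
L_1(-1.4) = (-1.4 - (-3))/(1 - (-3)) = 0.400000

P(-1.4) = 11×L_0(-1.4) + 0×L_1(-1.4)
P(-1.4) = 6.600000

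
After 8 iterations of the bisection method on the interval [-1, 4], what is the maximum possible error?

Bisection error bound: |error| ≤ (b-a)/2^n
|error| ≤ (4 - (-1))/2^8 = 5/2^8
|error| ≤ 0.0195312500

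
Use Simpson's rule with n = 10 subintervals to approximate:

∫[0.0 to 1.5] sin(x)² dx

f(x) = sin(x)²
a = 0.0, b = 1.5, n = 10
h = (b - a)/n = 0.150000

Simpson's rule: (h/3)[f(x₀) + 4f(x₁) + 2f(x₂) + ... + f(xₙ)]

x_0 = 0.0000, f(x_0) = 0.000000, coefficient = 1
x_1 = 0.1500, f(x_1) = 0.022332, coefficient = 4
x_2 = 0.3000, f(x_2) = 0.087332, coefficient = 2
x_3 = 0.4500, f(x_3) = 0.189195, coefficient = 4
x_4 = 0.6000, f(x_4) = 0.318821, coefficient = 2
x_5 = 0.7500, f(x_5) = 0.464631, coefficient = 4
x_6 = 0.9000, f(x_6) = 0.613601, coefficient = 2
x_7 = 1.0500, f(x_7) = 0.752423, coefficient = 4
x_8 = 1.2000, f(x_8) = 0.868697, coefficient = 2
x_9 = 1.3500, f(x_9) = 0.952036, coefficient = 4
x_10 = 1.5000, f(x_10) = 0.994996, coefficient = 1

I ≈ (0.150000/3) × 14.294368 = 0.714718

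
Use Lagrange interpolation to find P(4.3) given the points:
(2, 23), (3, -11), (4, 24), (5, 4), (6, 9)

Lagrange interpolation formula:
P(x) = Σ yᵢ × Lᵢ(x)
where Lᵢ(x) = Π_{j≠i} (x - xⱼ)/(xᵢ - xⱼ)

L_0(4.3) = (4.3 - 3)/(2 - 3) × (4.3 - 4)/(2 - 4) × (4.3 - 5)/(2 - 5) × (4.3 - 6)/(2 - 6) = 0.019337
L_1(4.3) = (4.3 - 2)/(3 - 2) × (4.3 - 4)/(3 - 4) × (4.3 - 5)/(3 - 5) × (4.3 - 6)/(3 - 6) = -0.136850
L_2(4.3) = (4.3 - 2)/(4 - 2) × (4.3 - 3)/(4 - 3) × (4.3 - 5)/(4 - 5) × (4.3 - 6)/(4 - 6) = 0.889525
L_3(4.3) = (4.3 - 2)/(5 - 2) × (4.3 - 3)/(5 - 3) × (4.3 - 4)/(5 - 4) × (4.3 - 6)/(5 - 6) = 0.254150
L_4(4.3) = (4.3 - 2)/(6 - 2) × (4.3 - 3)/(6 - 3) × (4.3 - 4)/(6 - 4) × (4.3 - 5)/(6 - 5) = -0.026162

P(4.3) = 23×L_0(4.3) + (-11)×L_1(4.3) + 24×L_2(4.3) + 4×L_3(4.3) + 9×L_4(4.3)
P(4.3) = 24.079850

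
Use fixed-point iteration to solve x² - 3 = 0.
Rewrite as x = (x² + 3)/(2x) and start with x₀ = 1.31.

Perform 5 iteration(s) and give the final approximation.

Equation: x² - 3 = 0
Fixed-point form: x = (x² + 3)/(2x)
x₀ = 1.31

x_1 = g(1.310000) = 1.800038
x_2 = g(1.800038) = 1.733335
x_3 = g(1.733335) = 1.732051
x_4 = g(1.732051) = 1.732051
x_5 = g(1.732051) = 1.732051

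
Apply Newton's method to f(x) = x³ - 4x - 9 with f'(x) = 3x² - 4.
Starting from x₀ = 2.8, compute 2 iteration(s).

f(x) = x³ - 4x - 9
f'(x) = 3x² - 4
x₀ = 2.8

Newton-Raphson formula: x_{n+1} = x_n - f(x_n)/f'(x_n)

Iteration 1:
  f(2.800000) = 1.752000
  f'(2.800000) = 19.520000
  x_1 = 2.800000 - 1.752000/19.520000 = 2.710246
Iteration 2:
  f(2.710246) = 0.066946
  f'(2.710246) = 18.036299
  x_2 = 2.710246 - 0.066946/18.036299 = 2.706534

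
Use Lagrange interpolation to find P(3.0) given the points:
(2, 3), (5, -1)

Lagrange interpolation formula:
P(x) = Σ yᵢ × Lᵢ(x)
where Lᵢ(x) = Π_{j≠i} (x - xⱼ)/(xᵢ - xⱼ)

L_0(3.0) = (3.0 - 5)/(2 - 5) = 0.666667
L_1(3.0) = (3.0 - 2)/(5 - 2) = 0.333333

P(3.0) = 3×L_0(3.0) + (-1)×L_1(3.0)
P(3.0) = 1.666667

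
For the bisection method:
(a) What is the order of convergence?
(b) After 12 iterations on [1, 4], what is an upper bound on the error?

(a) Bisection has linear (order 1) convergence; the error is halved each step.

(b) Error bound = (b-a)/2^n = (4 - 1)/2^{12}
    = 3/2^{12}

(a) 1 (linear); (b) error ≤ 7.32e-04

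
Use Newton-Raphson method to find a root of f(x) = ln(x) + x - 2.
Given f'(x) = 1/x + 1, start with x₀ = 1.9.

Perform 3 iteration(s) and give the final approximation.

f(x) = ln(x) + x - 2
f'(x) = 1/x + 1
x₀ = 1.9

Newton-Raphson formula: x_{n+1} = x_n - f(x_n)/f'(x_n)

Iteration 1:
  f(1.900000) = 0.541854
  f'(1.900000) = 1.526316
  x_1 = 1.900000 - 0.541854/1.526316 = 1.544992
Iteration 2:
  f(1.544992) = -0.019989
  f'(1.544992) = 1.647252
  x_2 = 1.544992 - (-0.019989)/1.647252 = 1.557127
Iteration 3:
  f(1.557127) = -0.000031
  f'(1.557127) = 1.642208
  x_3 = 1.557127 - (-0.000031)/1.642208 = 1.557146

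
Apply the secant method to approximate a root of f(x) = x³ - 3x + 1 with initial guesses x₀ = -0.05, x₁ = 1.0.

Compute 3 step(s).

f(x) = x³ - 3x + 1
x₀ = -0.05, x₁ = 1.0

Secant formula: x_{n+1} = x_n - f(x_n)(x_n - x_{n-1})/(f(x_n) - f(x_{n-1}))

Iteration 1:
  f(-0.050000) = 1.149875
  f(1.000000) = -1.000000
  x_2 = 1.000000 - (-1.000000)×(1.000000 - (-0.050000))/(-1.000000 - 1.149875)
       = 0.511600
Iteration 2:
  f(1.000000) = -1.000000
  f(0.511600) = -0.400896
  x_3 = 0.511600 - (-0.400896)×(0.511600 - 1.000000)/(-0.400896 - (-1.000000))
       = 0.184782
Iteration 3:
  f(0.511600) = -0.400896
  f(0.184782) = 0.451962
  x_4 = 0.184782 - 0.451962×(0.184782 - 0.511600)/(0.451962 - (-0.400896))
       = 0.357975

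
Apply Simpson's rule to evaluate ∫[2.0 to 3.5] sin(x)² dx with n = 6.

f(x) = sin(x)²
a = 2.0, b = 3.5, n = 6
h = (b - a)/n = 0.250000

Simpson's rule: (h/3)[f(x₀) + 4f(x₁) + 2f(x₂) + ... + f(xₙ)]

x_0 = 2.0000, f(x_0) = 0.826822, coefficient = 1
x_1 = 2.2500, f(x_1) = 0.605398, coefficient = 4
x_2 = 2.5000, f(x_2) = 0.358169, coefficient = 2
x_3 = 2.7500, f(x_3) = 0.145665, coefficient = 4
x_4 = 3.0000, f(x_4) = 0.019915, coefficient = 2
x_5 = 3.2500, f(x_5) = 0.011706, coefficient = 4
x_6 = 3.5000, f(x_6) = 0.123049, coefficient = 1

I ≈ (0.250000/3) × 4.757115 = 0.396426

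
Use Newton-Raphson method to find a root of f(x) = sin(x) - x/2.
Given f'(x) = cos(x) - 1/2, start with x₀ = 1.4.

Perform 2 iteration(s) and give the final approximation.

f(x) = sin(x) - x/2
f'(x) = cos(x) - 1/2
x₀ = 1.4

Newton-Raphson formula: x_{n+1} = x_n - f(x_n)/f'(x_n)

Iteration 1:
  f(1.400000) = 0.285450
  f'(1.400000) = -0.330033
  x_1 = 1.400000 - 0.285450/(-0.330033) = 2.264913
Iteration 2:
  f(2.264913) = -0.363838
  f'(2.264913) = -1.139707
  x_2 = 2.264913 - (-0.363838)/(-1.139707) = 1.945675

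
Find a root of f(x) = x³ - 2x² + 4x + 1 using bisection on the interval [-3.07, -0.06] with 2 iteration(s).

f(x) = x³ - 2x² + 4x + 1
Initial interval: [-3.07, -0.06]

Iteration 1:
  c_1 = (-3.070000 + (-0.060000))/2 = -1.565000
  f(c_1) = f(-1.565000) = -13.991487
  f(a) × f(c) ≥ 0, new interval: [-1.565000, -0.060000]
Iteration 2:
  c_2 = (-1.565000 + (-0.060000))/2 = -0.812500
  f(c_2) = f(-0.812500) = -4.106689
  f(a) × f(c) ≥ 0, new interval: [-0.812500, -0.060000]

After 2 iteration(s), the approximation is c_2 = -0.812500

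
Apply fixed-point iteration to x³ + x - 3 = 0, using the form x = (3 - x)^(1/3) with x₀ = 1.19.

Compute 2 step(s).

Equation: x³ + x - 3 = 0
Fixed-point form: x = (3 - x)^(1/3)
x₀ = 1.19

x_1 = g(1.190000) = 1.218689
x_2 = g(1.218689) = 1.212216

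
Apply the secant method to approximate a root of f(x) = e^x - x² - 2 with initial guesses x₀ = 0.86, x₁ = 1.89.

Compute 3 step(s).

f(x) = e^x - x² - 2
x₀ = 0.86, x₁ = 1.89

Secant formula: x_{n+1} = x_n - f(x_n)(x_n - x_{n-1})/(f(x_n) - f(x_{n-1}))

Iteration 1:
  f(0.860000) = -0.376439
  f(1.890000) = 1.047269
  x_2 = 1.890000 - 1.047269×(1.890000 - 0.860000)/(1.047269 - (-0.376439))
       = 1.132340
Iteration 2:
  f(1.890000) = 1.047269
  f(1.132340) = -0.179285
  x_3 = 1.132340 - (-0.179285)×(1.132340 - 1.890000)/(-0.179285 - 1.047269)
       = 1.243087
Iteration 3:
  f(1.132340) = -0.179285
  f(1.243087) = -0.078968
  x_4 = 1.243087 - (-0.078968)×(1.243087 - 1.132340)/(-0.078968 - (-0.179285))
       = 1.330265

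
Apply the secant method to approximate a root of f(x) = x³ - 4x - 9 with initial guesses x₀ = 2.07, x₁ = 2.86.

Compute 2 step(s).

f(x) = x³ - 4x - 9
x₀ = 2.07, x₁ = 2.86

Secant formula: x_{n+1} = x_n - f(x_n)(x_n - x_{n-1})/(f(x_n) - f(x_{n-1}))

Iteration 1:
  f(2.070000) = -8.410257
  f(2.860000) = 2.953656
  x_2 = 2.860000 - 2.953656×(2.860000 - 2.070000)/(2.953656 - (-8.410257))
       = 2.654667
Iteration 2:
  f(2.860000) = 2.953656
  f(2.654667) = -0.910551
  x_3 = 2.654667 - (-0.910551)×(2.654667 - 2.860000)/(-0.910551 - 2.953656)
       = 2.703051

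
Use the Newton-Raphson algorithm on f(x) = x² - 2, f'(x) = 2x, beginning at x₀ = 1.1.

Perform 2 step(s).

f(x) = x² - 2
f'(x) = 2x
x₀ = 1.1

Newton-Raphson formula: x_{n+1} = x_n - f(x_n)/f'(x_n)

Iteration 1:
  f(1.100000) = -0.790000
  f'(1.100000) = 2.200000
  x_1 = 1.100000 - (-0.790000)/2.200000 = 1.459091
Iteration 2:
  f(1.459091) = 0.128946
  f'(1.459091) = 2.918182
  x_2 = 1.459091 - 0.128946/2.918182 = 1.414904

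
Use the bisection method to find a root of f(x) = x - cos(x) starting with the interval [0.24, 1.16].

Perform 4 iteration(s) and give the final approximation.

f(x) = x - cos(x)
Initial interval: [0.24, 1.16]

Iteration 1:
  c_1 = (0.240000 + 1.160000)/2 = 0.700000
  f(c_1) = f(0.700000) = -0.064842
  f(a) × f(c) ≥ 0, new interval: [0.700000, 1.160000]
Iteration 2:
  c_2 = (0.700000 + 1.160000)/2 = 0.930000
  f(c_2) = f(0.930000) = 0.332166
  f(a) × f(c) < 0, new interval: [0.700000, 0.930000]
Iteration 3:
  c_3 = (0.700000 + 0.930000)/2 = 0.815000
  f(c_3) = f(0.815000) = 0.129132
  f(a) × f(c) < 0, new interval: [0.700000, 0.815000]
Iteration 4:
  c_4 = (0.700000 + 0.815000)/2 = 0.757500
  f(c_4) = f(0.757500) = 0.030944
  f(a) × f(c) < 0, new interval: [0.700000, 0.757500]

After 4 iteration(s), the approximation is c_4 = 0.757500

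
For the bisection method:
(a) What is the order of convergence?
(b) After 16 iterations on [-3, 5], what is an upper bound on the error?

(a) Bisection has linear (order 1) convergence; the error is halved each step.

(b) Error bound = (b-a)/2^n = (5 - (-3))/2^{16}
    = 8/2^{16}

(a) 1 (linear); (b) error ≤ 1.22e-04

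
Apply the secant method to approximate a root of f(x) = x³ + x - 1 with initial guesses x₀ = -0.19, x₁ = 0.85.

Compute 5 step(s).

f(x) = x³ + x - 1
x₀ = -0.19, x₁ = 0.85

Secant formula: x_{n+1} = x_n - f(x_n)(x_n - x_{n-1})/(f(x_n) - f(x_{n-1}))

Iteration 1:
  f(-0.190000) = -1.196859
  f(0.850000) = 0.464125
  x_2 = 0.850000 - 0.464125×(0.850000 - (-0.190000))/(0.464125 - (-1.196859))
       = 0.559395
Iteration 2:
  f(0.850000) = 0.464125
  f(0.559395) = -0.265557
  x_3 = 0.559395 - (-0.265557)×(0.559395 - 0.850000)/(-0.265557 - 0.464125)
       = 0.665157
Iteration 3:
  f(0.559395) = -0.265557
  f(0.665157) = -0.040556
  x_4 = 0.665157 - (-0.040556)×(0.665157 - 0.559395)/(-0.040556 - (-0.265557))
       = 0.684220
Iteration 4:
  f(0.665157) = -0.040556
  f(0.684220) = 0.004542
  x_5 = 0.684220 - 0.004542×(0.684220 - 0.665157)/(0.004542 - (-0.040556))
       = 0.682300
Iteration 5:
  f(0.684220) = 0.004542
  f(0.682300) = -0.000067
  x_6 = 0.682300 - (-0.000067)×(0.682300 - 0.684220)/(-0.000067 - 0.004542)
       = 0.682328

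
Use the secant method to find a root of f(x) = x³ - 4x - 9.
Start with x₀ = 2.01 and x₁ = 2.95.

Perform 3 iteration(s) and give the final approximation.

f(x) = x³ - 4x - 9
x₀ = 2.01, x₁ = 2.95

Secant formula: x_{n+1} = x_n - f(x_n)(x_n - x_{n-1})/(f(x_n) - f(x_{n-1}))

Iteration 1:
  f(2.010000) = -8.919399
  f(2.950000) = 4.872375
  x_2 = 2.950000 - 4.872375×(2.950000 - 2.010000)/(4.872375 - (-8.919399))
       = 2.617916
Iteration 2:
  f(2.950000) = 4.872375
  f(2.617916) = -1.529824
  x_3 = 2.617916 - (-1.529824)×(2.617916 - 2.950000)/(-1.529824 - 4.872375)
       = 2.697268
Iteration 3:
  f(2.617916) = -1.529824
  f(2.697268) = -0.165758
  x_4 = 2.697268 - (-0.165758)×(2.697268 - 2.617916)/(-0.165758 - (-1.529824))
       = 2.706911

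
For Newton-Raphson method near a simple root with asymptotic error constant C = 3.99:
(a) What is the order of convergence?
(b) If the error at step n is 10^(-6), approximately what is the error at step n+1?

(a) Newton-Raphson has quadratic (order 2) convergence near simple roots.
    This means |e_{n+1}| ≈ C|e_n|².

(b) With |e_n| = 10^(-6) and C = 3.99:
    |e_{n+1}| ≈ 3.99 × (10^(-6))² = 3.99 × 10^(-12)

(a) 2 (quadratic); (b) |e_{n+1}| ≈ 3.990e-12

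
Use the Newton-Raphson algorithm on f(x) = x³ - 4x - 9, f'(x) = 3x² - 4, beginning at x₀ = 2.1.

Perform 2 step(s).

f(x) = x³ - 4x - 9
f'(x) = 3x² - 4
x₀ = 2.1

Newton-Raphson formula: x_{n+1} = x_n - f(x_n)/f'(x_n)

Iteration 1:
  f(2.100000) = -8.139000
  f'(2.100000) = 9.230000
  x_1 = 2.100000 - (-8.139000)/9.230000 = 2.981798
Iteration 2:
  f(2.981798) = 5.584341
  f'(2.981798) = 22.673367
  x_2 = 2.981798 - 5.584341/22.673367 = 2.735503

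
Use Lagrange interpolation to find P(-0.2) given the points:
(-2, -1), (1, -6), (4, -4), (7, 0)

Lagrange interpolation formula:
P(x) = Σ yᵢ × Lᵢ(x)
where Lᵢ(x) = Π_{j≠i} (x - xⱼ)/(xᵢ - xⱼ)

L_0(-0.2) = (-0.2 - 1)/(-2 - 1) × (-0.2 - 4)/(-2 - 4) × (-0.2 - 7)/(-2 - 7) = 0.224000
L_1(-0.2) = (-0.2 - (-2))/(1 - (-2)) × (-0.2 - 4)/(1 - 4) × (-0.2 - 7)/(1 - 7) = 1.008000
L_2(-0.2) = (-0.2 - (-2))/(4 - (-2)) × (-0.2 - 1)/(4 - 1) × (-0.2 - 7)/(4 - 7) = -0.288000
L_3(-0.2) = (-0.2 - (-2))/(7 - (-2)) × (-0.2 - 1)/(7 - 1) × (-0.2 - 4)/(7 - 4) = 0.056000

P(-0.2) = (-1)×L_0(-0.2) + (-6)×L_1(-0.2) + (-4)×L_2(-0.2) + 0×L_3(-0.2)
P(-0.2) = -5.120000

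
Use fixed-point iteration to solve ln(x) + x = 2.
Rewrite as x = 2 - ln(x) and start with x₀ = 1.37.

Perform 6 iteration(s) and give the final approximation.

Equation: ln(x) + x = 2
Fixed-point form: x = 2 - ln(x)
x₀ = 1.37

x_1 = g(1.370000) = 1.685189
x_2 = g(1.685189) = 1.478122
x_3 = g(1.478122) = 1.609228
x_4 = g(1.609228) = 1.524246
x_5 = g(1.524246) = 1.578500
x_6 = g(1.578500) = 1.543525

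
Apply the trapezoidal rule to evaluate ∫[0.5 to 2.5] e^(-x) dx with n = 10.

f(x) = e^(-x)
a = 0.5, b = 2.5, n = 10
h = (b - a)/n = 0.200000

Trapezoidal rule: (h/2)[f(x₀) + 2f(x₁) + 2f(x₂) + ... + f(xₙ)]

x_0 = 0.5000, f(x_0) = 0.606531, coefficient = 1
x_1 = 0.7000, f(x_1) = 0.496585, coefficient = 2
x_2 = 0.9000, f(x_2) = 0.406570, coefficient = 2
x_3 = 1.1000, f(x_3) = 0.332871, coefficient = 2
x_4 = 1.3000, f(x_4) = 0.272532, coefficient = 2
x_5 = 1.5000, f(x_5) = 0.223130, coefficient = 2
x_6 = 1.7000, f(x_6) = 0.182684, coefficient = 2
x_7 = 1.9000, f(x_7) = 0.149569, coefficient = 2
x_8 = 2.1000, f(x_8) = 0.122456, coefficient = 2
x_9 = 2.3000, f(x_9) = 0.100259, coefficient = 2
x_10 = 2.5000, f(x_10) = 0.082085, coefficient = 1

I ≈ (0.200000/2) × 5.261926 = 0.526193
Exact value: 0.524446
Error: 0.001747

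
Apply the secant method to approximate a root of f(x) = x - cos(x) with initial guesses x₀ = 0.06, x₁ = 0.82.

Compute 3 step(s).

f(x) = x - cos(x)
x₀ = 0.06, x₁ = 0.82

Secant formula: x_{n+1} = x_n - f(x_n)(x_n - x_{n-1})/(f(x_n) - f(x_{n-1}))

Iteration 1:
  f(0.060000) = -0.938201
  f(0.820000) = 0.137779
  x_2 = 0.820000 - 0.137779×(0.820000 - 0.060000)/(0.137779 - (-0.938201))
       = 0.722682
Iteration 2:
  f(0.820000) = 0.137779
  f(0.722682) = -0.027352
  x_3 = 0.722682 - (-0.027352)×(0.722682 - 0.820000)/(-0.027352 - 0.137779)
       = 0.738802
Iteration 3:
  f(0.722682) = -0.027352
  f(0.738802) = -0.000474
  x_4 = 0.738802 - (-0.000474)×(0.738802 - 0.722682)/(-0.000474 - (-0.027352))
       = 0.739086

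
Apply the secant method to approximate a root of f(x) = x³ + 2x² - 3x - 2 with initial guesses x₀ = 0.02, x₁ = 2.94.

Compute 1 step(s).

f(x) = x³ + 2x² - 3x - 2
x₀ = 0.02, x₁ = 2.94

Secant formula: x_{n+1} = x_n - f(x_n)(x_n - x_{n-1})/(f(x_n) - f(x_{n-1}))

Iteration 1:
  f(0.020000) = -2.059192
  f(2.940000) = 31.879384
  x_2 = 2.940000 - 31.879384×(2.940000 - 0.020000)/(31.879384 - (-2.059192))
       = 0.197168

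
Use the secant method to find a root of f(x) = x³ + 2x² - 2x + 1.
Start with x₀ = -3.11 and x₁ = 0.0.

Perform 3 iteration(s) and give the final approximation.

f(x) = x³ + 2x² - 2x + 1
x₀ = -3.11, x₁ = 0.0

Secant formula: x_{n+1} = x_n - f(x_n)(x_n - x_{n-1})/(f(x_n) - f(x_{n-1}))

Iteration 1:
  f(-3.110000) = -3.516031
  f(0.000000) = 1.000000
  x_2 = 0.000000 - 1.000000×(0.000000 - (-3.110000))/(1.000000 - (-3.516031))
       = -0.688658
Iteration 2:
  f(0.000000) = 1.000000
  f(-0.688658) = 2.999219
  x_3 = -0.688658 - 2.999219×(-0.688658 - 0.000000)/(2.999219 - 1.000000)
       = 0.344463
Iteration 3:
  f(-0.688658) = 2.999219
  f(0.344463) = 0.589256
  x_4 = 0.344463 - 0.589256×(0.344463 - (-0.688658))/(0.589256 - 2.999219)
       = 0.597070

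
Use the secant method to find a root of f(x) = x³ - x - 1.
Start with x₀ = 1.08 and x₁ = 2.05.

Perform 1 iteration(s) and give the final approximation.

f(x) = x³ - x - 1
x₀ = 1.08, x₁ = 2.05

Secant formula: x_{n+1} = x_n - f(x_n)(x_n - x_{n-1})/(f(x_n) - f(x_{n-1}))

Iteration 1:
  f(1.080000) = -0.820288
  f(2.050000) = 5.565125
  x_2 = 2.050000 - 5.565125×(2.050000 - 1.080000)/(5.565125 - (-0.820288))
       = 1.204609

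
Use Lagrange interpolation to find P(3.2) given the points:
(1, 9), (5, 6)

Lagrange interpolation formula:
P(x) = Σ yᵢ × Lᵢ(x)
where Lᵢ(x) = Π_{j≠i} (x - xⱼ)/(xᵢ - xⱼ)

L_0(3.2) = (3.2 - 5)/(1 - 5) = 0.450000
L_1(3.2) = (3.2 - 1)/(5 - 1) = 0.550000

P(3.2) = 9×L_0(3.2) + 6×L_1(3.2)
P(3.2) = 7.350000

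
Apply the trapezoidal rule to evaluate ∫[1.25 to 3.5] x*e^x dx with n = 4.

f(x) = x*e^x
a = 1.25, b = 3.5, n = 4
h = (b - a)/n = 0.562500

Trapezoidal rule: (h/2)[f(x₀) + 2f(x₁) + 2f(x₂) + ... + f(xₙ)]

x_0 = 1.2500, f(x_0) = 4.362929, coefficient = 1
x_1 = 1.8125, f(x_1) = 11.102909, coefficient = 2
x_2 = 2.3750, f(x_2) = 25.533656, coefficient = 2
x_3 = 2.9375, f(x_3) = 55.426559, coefficient = 2
x_4 = 3.5000, f(x_4) = 115.904082, coefficient = 1

I ≈ (0.562500/2) × 304.393258 = 85.610604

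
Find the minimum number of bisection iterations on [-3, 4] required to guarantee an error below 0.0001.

We need (b-a)/2^n ≤ 0.0001
(4 - (-3))/2^n ≤ 0.0001
7/2^n ≤ 0.0001
2^n ≥ 70000
n ≥ log₂(70000) = 16.10
n ≥ 17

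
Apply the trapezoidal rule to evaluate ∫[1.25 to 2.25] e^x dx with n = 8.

f(x) = e^x
a = 1.25, b = 2.25, n = 8
h = (b - a)/n = 0.125000

Trapezoidal rule: (h/2)[f(x₀) + 2f(x₁) + 2f(x₂) + ... + f(xₙ)]

x_0 = 1.2500, f(x_0) = 3.490343, coefficient = 1
x_1 = 1.3750, f(x_1) = 3.955077, coefficient = 2
x_2 = 1.5000, f(x_2) = 4.481689, coefficient = 2
x_3 = 1.6250, f(x_3) = 5.078419, coefficient = 2
x_4 = 1.7500, f(x_4) = 5.754603, coefficient = 2
x_5 = 1.8750, f(x_5) = 6.520819, coefficient = 2
x_6 = 2.0000, f(x_6) = 7.389056, coefficient = 2
x_7 = 2.1250, f(x_7) = 8.372897, coefficient = 2
x_8 = 2.2500, f(x_8) = 9.487736, coefficient = 1

I ≈ (0.125000/2) × 96.083199 = 6.005200
Exact value: 5.997393
Error: 0.007807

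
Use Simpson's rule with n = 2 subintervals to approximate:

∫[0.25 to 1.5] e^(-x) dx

f(x) = e^(-x)
a = 0.25, b = 1.5, n = 2
h = (b - a)/n = 0.625000

Simpson's rule: (h/3)[f(x₀) + 4f(x₁) + 2f(x₂) + ... + f(xₙ)]

x_0 = 0.2500, f(x_0) = 0.778801, coefficient = 1
x_1 = 0.8750, f(x_1) = 0.416862, coefficient = 4
x_2 = 1.5000, f(x_2) = 0.223130, coefficient = 1

I ≈ (0.625000/3) × 2.669379 = 0.556121
Exact value: 0.555671
Error: 0.000450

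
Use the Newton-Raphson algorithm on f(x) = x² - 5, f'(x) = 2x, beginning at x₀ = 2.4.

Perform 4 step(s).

f(x) = x² - 5
f'(x) = 2x
x₀ = 2.4

Newton-Raphson formula: x_{n+1} = x_n - f(x_n)/f'(x_n)

Iteration 1:
  f(2.400000) = 0.760000
  f'(2.400000) = 4.800000
  x_1 = 2.400000 - 0.760000/4.800000 = 2.241667
Iteration 2:
  f(2.241667) = 0.025069
  f'(2.241667) = 4.483333
  x_2 = 2.241667 - 0.025069/4.483333 = 2.236075
Iteration 3:
  f(2.236075) = 0.000031
  f'(2.236075) = 4.472150
  x_3 = 2.236075 - 0.000031/4.472150 = 2.236068
Iteration 4:
  f(2.236068) = 0.000000
  f'(2.236068) = 4.472136
  x_4 = 2.236068 - 0.000000/4.472136 = 2.236068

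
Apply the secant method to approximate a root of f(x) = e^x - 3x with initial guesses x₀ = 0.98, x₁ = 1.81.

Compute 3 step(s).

f(x) = e^x - 3x
x₀ = 0.98, x₁ = 1.81

Secant formula: x_{n+1} = x_n - f(x_n)(x_n - x_{n-1})/(f(x_n) - f(x_{n-1}))

Iteration 1:
  f(0.980000) = -0.275544
  f(1.810000) = 0.680447
  x_2 = 1.810000 - 0.680447×(1.810000 - 0.980000)/(0.680447 - (-0.275544))
       = 1.219230
Iteration 2:
  f(1.810000) = 0.680447
  f(1.219230) = -0.273110
  x_3 = 1.219230 - (-0.273110)×(1.219230 - 1.810000)/(-0.273110 - 0.680447)
       = 1.388433
Iteration 3:
  f(1.219230) = -0.273110
  f(1.388433) = -0.156735
  x_4 = 1.388433 - (-0.156735)×(1.388433 - 1.219230)/(-0.156735 - (-0.273110))
       = 1.616320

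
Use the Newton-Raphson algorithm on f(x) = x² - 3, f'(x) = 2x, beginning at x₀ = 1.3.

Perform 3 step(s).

f(x) = x² - 3
f'(x) = 2x
x₀ = 1.3

Newton-Raphson formula: x_{n+1} = x_n - f(x_n)/f'(x_n)

Iteration 1:
  f(1.300000) = -1.310000
  f'(1.300000) = 2.600000
  x_1 = 1.300000 - (-1.310000)/2.600000 = 1.803846
Iteration 2:
  f(1.803846) = 0.253861
  f'(1.803846) = 3.607692
  x_2 = 1.803846 - 0.253861/3.607692 = 1.733480
Iteration 3:
  f(1.733480) = 0.004951
  f'(1.733480) = 3.466959
  x_3 = 1.733480 - 0.004951/3.466959 = 1.732051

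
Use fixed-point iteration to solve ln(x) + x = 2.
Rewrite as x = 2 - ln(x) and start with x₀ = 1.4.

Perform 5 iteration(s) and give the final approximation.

Equation: ln(x) + x = 2
Fixed-point form: x = 2 - ln(x)
x₀ = 1.4

x_1 = g(1.400000) = 1.663528
x_2 = g(1.663528) = 1.491059
x_3 = g(1.491059) = 1.600513
x_4 = g(1.600513) = 1.529676
x_5 = g(1.529676) = 1.574944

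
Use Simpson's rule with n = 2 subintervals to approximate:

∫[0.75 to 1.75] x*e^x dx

f(x) = x*e^x
a = 0.75, b = 1.75, n = 2
h = (b - a)/n = 0.500000

Simpson's rule: (h/3)[f(x₀) + 4f(x₁) + 2f(x₂) + ... + f(xₙ)]

x_0 = 0.7500, f(x_0) = 1.587750, coefficient = 1
x_1 = 1.2500, f(x_1) = 4.362929, coefficient = 4
x_2 = 1.7500, f(x_2) = 10.070555, coefficient = 1

I ≈ (0.500000/3) × 29.110019 = 4.851670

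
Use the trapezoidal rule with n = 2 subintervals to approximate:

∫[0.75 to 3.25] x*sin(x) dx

f(x) = x*sin(x)
a = 0.75, b = 3.25, n = 2
h = (b - a)/n = 1.250000

Trapezoidal rule: (h/2)[f(x₀) + 2f(x₁) + 2f(x₂) + ... + f(xₙ)]

x_0 = 0.7500, f(x_0) = 0.511229, coefficient = 1
x_1 = 2.0000, f(x_1) = 1.818595, coefficient = 2
x_2 = 3.2500, f(x_2) = -0.351634, coefficient = 1

I ≈ (1.250000/2) × 3.796785 = 2.372990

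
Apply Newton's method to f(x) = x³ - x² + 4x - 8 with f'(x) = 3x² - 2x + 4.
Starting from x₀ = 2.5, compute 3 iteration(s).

f(x) = x³ - x² + 4x - 8
f'(x) = 3x² - 2x + 4
x₀ = 2.5

Newton-Raphson formula: x_{n+1} = x_n - f(x_n)/f'(x_n)

Iteration 1:
  f(2.500000) = 11.375000
  f'(2.500000) = 17.750000
  x_1 = 2.500000 - 11.375000/17.750000 = 1.859155
Iteration 2:
  f(1.859155) = 2.406252
  f'(1.859155) = 10.651061
  x_2 = 1.859155 - 2.406252/10.651061 = 1.633238
Iteration 3:
  f(1.633238) = 0.222096
  f'(1.633238) = 8.735925
  x_3 = 1.633238 - 0.222096/8.735925 = 1.607815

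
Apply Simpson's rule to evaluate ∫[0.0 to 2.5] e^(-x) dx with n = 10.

f(x) = e^(-x)
a = 0.0, b = 2.5, n = 10
h = (b - a)/n = 0.250000

Simpson's rule: (h/3)[f(x₀) + 4f(x₁) + 2f(x₂) + ... + f(xₙ)]

x_0 = 0.0000, f(x_0) = 1.000000, coefficient = 1
x_1 = 0.2500, f(x_1) = 0.778801, coefficient = 4
x_2 = 0.5000, f(x_2) = 0.606531, coefficient = 2
x_3 = 0.7500, f(x_3) = 0.472367, coefficient = 4
x_4 = 1.0000, f(x_4) = 0.367879, coefficient = 2
x_5 = 1.2500, f(x_5) = 0.286505, coefficient = 4
x_6 = 1.5000, f(x_6) = 0.223130, coefficient = 2
x_7 = 1.7500, f(x_7) = 0.173774, coefficient = 4
x_8 = 2.0000, f(x_8) = 0.135335, coefficient = 2
x_9 = 2.2500, f(x_9) = 0.105399, coefficient = 4
x_10 = 2.5000, f(x_10) = 0.082085, coefficient = 1

I ≈ (0.250000/3) × 11.015217 = 0.917935
Exact value: 0.917915
Error: 0.000020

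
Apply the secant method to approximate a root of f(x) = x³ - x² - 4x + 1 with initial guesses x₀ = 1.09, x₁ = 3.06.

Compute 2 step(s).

f(x) = x³ - x² - 4x + 1
x₀ = 1.09, x₁ = 3.06

Secant formula: x_{n+1} = x_n - f(x_n)(x_n - x_{n-1})/(f(x_n) - f(x_{n-1}))

Iteration 1:
  f(1.090000) = -3.253071
  f(3.060000) = 8.049016
  x_2 = 3.060000 - 8.049016×(3.060000 - 1.090000)/(8.049016 - (-3.253071))
       = 1.657024
Iteration 2:
  f(3.060000) = 8.049016
  f(1.657024) = -3.824087
  x_3 = 1.657024 - (-3.824087)×(1.657024 - 3.060000)/(-3.824087 - 8.049016)
       = 2.108894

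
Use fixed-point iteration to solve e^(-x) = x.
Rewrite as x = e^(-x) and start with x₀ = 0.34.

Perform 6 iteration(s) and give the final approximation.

Equation: e^(-x) = x
Fixed-point form: x = e^(-x)
x₀ = 0.34

x_1 = g(0.340000) = 0.711770
x_2 = g(0.711770) = 0.490775
x_3 = g(0.490775) = 0.612152
x_4 = g(0.612152) = 0.542183
x_5 = g(0.542183) = 0.581478
x_6 = g(0.581478) = 0.559072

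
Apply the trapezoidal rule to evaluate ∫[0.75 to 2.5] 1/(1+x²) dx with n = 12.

f(x) = 1/(1+x²)
a = 0.75, b = 2.5, n = 12
h = (b - a)/n = 0.145833

Trapezoidal rule: (h/2)[f(x₀) + 2f(x₁) + 2f(x₂) + ... + f(xₙ)]

x_0 = 0.7500, f(x_0) = 0.640000, coefficient = 1
x_1 = 0.8958, f(x_1) = 0.554780, coefficient = 2
x_2 = 1.0417, f(x_2) = 0.479600, coefficient = 2
x_3 = 1.1875, f(x_3) = 0.414911, coefficient = 2
x_4 = 1.3333, f(x_4) = 0.360000, coefficient = 2
x_5 = 1.4792, f(x_5) = 0.313683, coefficient = 2
x_6 = 1.6250, f(x_6) = 0.274678, coefficient = 2
x_7 = 1.7708, f(x_7) = 0.241788, coefficient = 2
x_8 = 1.9167, f(x_8) = 0.213967, coefficient = 2
x_9 = 2.0625, f(x_9) = 0.190335, coefficient = 2
x_10 = 2.2083, f(x_10) = 0.170162, coefficient = 2
x_11 = 2.3542, f(x_11) = 0.152856, coefficient = 2
x_12 = 2.5000, f(x_12) = 0.137931, coefficient = 1

I ≈ (0.145833/2) × 7.511452 = 0.547710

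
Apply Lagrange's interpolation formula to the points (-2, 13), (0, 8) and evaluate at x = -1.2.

Lagrange interpolation formula:
P(x) = Σ yᵢ × Lᵢ(x)
where Lᵢ(x) = Π_{j≠i} (x - xⱼ)/(xᵢ - xⱼ)

L_0(-1.2) = (-1.2 - 0)/(-2 - 0) = 0.600000
L_1(-1.2) = (-1.2 - (-2))/(0 - (-2)) = 0.400000

P(-1.2) = 13×L_0(-1.2) + 8×L_1(-1.2)
P(-1.2) = 11.000000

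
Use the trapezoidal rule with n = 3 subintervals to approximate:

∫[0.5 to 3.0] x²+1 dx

f(x) = x²+1
a = 0.5, b = 3.0, n = 3
h = (b - a)/n = 0.833333

Trapezoidal rule: (h/2)[f(x₀) + 2f(x₁) + 2f(x₂) + ... + f(xₙ)]

x_0 = 0.5000, f(x_0) = 1.250000, coefficient = 1
x_1 = 1.3333, f(x_1) = 2.777778, coefficient = 2
x_2 = 2.1667, f(x_2) = 5.694444, coefficient = 2
x_3 = 3.0000, f(x_3) = 10.000000, coefficient = 1

I ≈ (0.833333/2) × 28.194444 = 11.747685
Exact value: 11.458333
Error: 0.289352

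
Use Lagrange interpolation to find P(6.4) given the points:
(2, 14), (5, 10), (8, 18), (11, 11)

Lagrange interpolation formula:
P(x) = Σ yᵢ × Lᵢ(x)
where Lᵢ(x) = Π_{j≠i} (x - xⱼ)/(xᵢ - xⱼ)

L_0(6.4) = (6.4 - 5)/(2 - 5) × (6.4 - 8)/(2 - 8) × (6.4 - 11)/(2 - 11) = -0.063605
L_1(6.4) = (6.4 - 2)/(5 - 2) × (6.4 - 8)/(5 - 8) × (6.4 - 11)/(5 - 11) = 0.599704
L_2(6.4) = (6.4 - 2)/(8 - 2) × (6.4 - 5)/(8 - 5) × (6.4 - 11)/(8 - 11) = 0.524741
L_3(6.4) = (6.4 - 2)/(11 - 2) × (6.4 - 5)/(11 - 5) × (6.4 - 8)/(11 - 8) = -0.060840

P(6.4) = 14×L_0(6.4) + 10×L_1(6.4) + 18×L_2(6.4) + 11×L_3(6.4)
P(6.4) = 13.882667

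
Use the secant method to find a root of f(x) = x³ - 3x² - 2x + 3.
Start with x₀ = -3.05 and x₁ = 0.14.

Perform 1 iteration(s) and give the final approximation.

f(x) = x³ - 3x² - 2x + 3
x₀ = -3.05, x₁ = 0.14

Secant formula: x_{n+1} = x_n - f(x_n)(x_n - x_{n-1})/(f(x_n) - f(x_{n-1}))

Iteration 1:
  f(-3.050000) = -47.180125
  f(0.140000) = 2.663944
  x_2 = 0.140000 - 2.663944×(0.140000 - (-3.050000))/(2.663944 - (-47.180125))
       = -0.030491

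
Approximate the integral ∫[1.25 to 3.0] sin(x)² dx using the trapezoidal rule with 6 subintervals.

f(x) = sin(x)²
a = 1.25, b = 3.0, n = 6
h = (b - a)/n = 0.291667

Trapezoidal rule: (h/2)[f(x₀) + 2f(x₁) + 2f(x₂) + ... + f(xₙ)]

x_0 = 1.2500, f(x_0) = 0.900572, coefficient = 1
x_1 = 1.5417, f(x_1) = 0.999152, coefficient = 2
x_2 = 1.8333, f(x_2) = 0.932643, coefficient = 2
x_3 = 2.1250, f(x_3) = 0.723044, coefficient = 2
x_4 = 2.4167, f(x_4) = 0.439675, coefficient = 2
x_5 = 2.7083, f(x_5) = 0.176258, coefficient = 2
x_6 = 3.0000, f(x_6) = 0.019915, coefficient = 1

I ≈ (0.291667/2) × 7.462031 = 1.088213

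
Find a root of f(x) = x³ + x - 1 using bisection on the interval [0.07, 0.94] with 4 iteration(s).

f(x) = x³ + x - 1
Initial interval: [0.07, 0.94]

Iteration 1:
  c_1 = (0.070000 + 0.940000)/2 = 0.505000
  f(c_1) = f(0.505000) = -0.366212
  f(a) × f(c) ≥ 0, new interval: [0.505000, 0.940000]
Iteration 2:
  c_2 = (0.505000 + 0.940000)/2 = 0.722500
  f(c_2) = f(0.722500) = 0.099650
  f(a) × f(c) < 0, new interval: [0.505000, 0.722500]
Iteration 3:
  c_3 = (0.505000 + 0.722500)/2 = 0.613750
  f(c_3) = f(0.613750) = -0.155057
  f(a) × f(c) ≥ 0, new interval: [0.613750, 0.722500]
Iteration 4:
  c_4 = (0.613750 + 0.722500)/2 = 0.668125
  f(c_4) = f(0.668125) = -0.033630
  f(a) × f(c) ≥ 0, new interval: [0.668125, 0.722500]

After 4 iteration(s), the approximation is c_4 = 0.668125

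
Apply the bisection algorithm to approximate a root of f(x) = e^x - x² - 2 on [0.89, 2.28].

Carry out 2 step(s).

f(x) = e^x - x² - 2
Initial interval: [0.89, 2.28]

Iteration 1:
  c_1 = (0.890000 + 2.280000)/2 = 1.585000
  f(c_1) = f(1.585000) = 0.367066
  f(a) × f(c) < 0, new interval: [0.890000, 1.585000]
Iteration 2:
  c_2 = (0.890000 + 1.585000)/2 = 1.237500
  f(c_2) = f(1.237500) = -0.084421
  f(a) × f(c) ≥ 0, new interval: [1.237500, 1.585000]

After 2 iteration(s), the approximation is c_2 = 1.237500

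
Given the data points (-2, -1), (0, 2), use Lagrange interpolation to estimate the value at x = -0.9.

Lagrange interpolation formula:
P(x) = Σ yᵢ × Lᵢ(x)
where Lᵢ(x) = Π_{j≠i} (x - xⱼ)/(xᵢ - xⱼ)

L_0(-0.9) = (-0.9 - 0)/(-2 - 0) = 0.450000
L_1(-0.9) = (-0.9 - (-2))/(0 - (-2)) = 0.550000

P(-0.9) = (-1)×L_0(-0.9) + 2×L_1(-0.9)
P(-0.9) = 0.650000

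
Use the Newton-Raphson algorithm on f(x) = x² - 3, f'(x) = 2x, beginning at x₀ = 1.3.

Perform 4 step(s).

f(x) = x² - 3
f'(x) = 2x
x₀ = 1.3

Newton-Raphson formula: x_{n+1} = x_n - f(x_n)/f'(x_n)

Iteration 1:
  f(1.300000) = -1.310000
  f'(1.300000) = 2.600000
  x_1 = 1.300000 - (-1.310000)/2.600000 = 1.803846
Iteration 2:
  f(1.803846) = 0.253861
  f'(1.803846) = 3.607692
  x_2 = 1.803846 - 0.253861/3.607692 = 1.733480
Iteration 3:
  f(1.733480) = 0.004951
  f'(1.733480) = 3.466959
  x_3 = 1.733480 - 0.004951/3.466959 = 1.732051
Iteration 4:
  f(1.732051) = 0.000002
  f'(1.732051) = 3.464103
  x_4 = 1.732051 - 0.000002/3.464103 = 1.732051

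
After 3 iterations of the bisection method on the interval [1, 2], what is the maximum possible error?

Bisection error bound: |error| ≤ (b-a)/2^n
|error| ≤ (2 - 1)/2^3 = 1/2^3
|error| ≤ 0.1250000000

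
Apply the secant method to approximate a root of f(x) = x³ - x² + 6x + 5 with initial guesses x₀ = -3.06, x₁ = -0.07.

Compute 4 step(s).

f(x) = x³ - x² + 6x + 5
x₀ = -3.06, x₁ = -0.07

Secant formula: x_{n+1} = x_n - f(x_n)(x_n - x_{n-1})/(f(x_n) - f(x_{n-1}))

Iteration 1:
  f(-3.060000) = -51.376216
  f(-0.070000) = 4.574757
  x_2 = -0.070000 - 4.574757×(-0.070000 - (-3.060000))/(4.574757 - (-51.376216))
       = -0.314473
Iteration 2:
  f(-0.070000) = 4.574757
  f(-0.314473) = 2.983167
  x_3 = -0.314473 - 2.983167×(-0.314473 - (-0.070000))/(2.983167 - 4.574757)
       = -0.772697
Iteration 3:
  f(-0.314473) = 2.983167
  f(-0.772697) = -0.694594
  x_4 = -0.772697 - (-0.694594)×(-0.772697 - (-0.314473))/(-0.694594 - 2.983167)
       = -0.686156
Iteration 4:
  f(-0.772697) = -0.694594
  f(-0.686156) = 0.089207
  x_5 = -0.686156 - 0.089207×(-0.686156 - (-0.772697))/(0.089207 - (-0.694594))
       = -0.696005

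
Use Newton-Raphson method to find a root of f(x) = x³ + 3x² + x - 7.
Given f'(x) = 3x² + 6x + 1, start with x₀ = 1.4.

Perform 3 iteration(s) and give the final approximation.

f(x) = x³ + 3x² + x - 7
f'(x) = 3x² + 6x + 1
x₀ = 1.4

Newton-Raphson formula: x_{n+1} = x_n - f(x_n)/f'(x_n)

Iteration 1:
  f(1.400000) = 3.024000
  f'(1.400000) = 15.280000
  x_1 = 1.400000 - 3.024000/15.280000 = 1.202094
Iteration 2:
  f(1.202094) = 0.274249
  f'(1.202094) = 12.547657
  x_2 = 1.202094 - 0.274249/12.547657 = 1.180238
Iteration 3:
  f(1.180238) = 0.003145
  f'(1.180238) = 12.260309
  x_3 = 1.180238 - 0.003145/12.260309 = 1.179981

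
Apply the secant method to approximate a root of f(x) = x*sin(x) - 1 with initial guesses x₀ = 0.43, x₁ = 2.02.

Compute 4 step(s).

f(x) = x*sin(x) - 1
x₀ = 0.43, x₁ = 2.02

Secant formula: x_{n+1} = x_n - f(x_n)(x_n - x_{n-1})/(f(x_n) - f(x_{n-1}))

Iteration 1:
  f(0.430000) = -0.820746
  f(2.020000) = 0.819602
  x_2 = 2.020000 - 0.819602×(2.020000 - 0.430000)/(0.819602 - (-0.820746))
       = 1.225554
Iteration 2:
  f(2.020000) = 0.819602
  f(1.225554) = 0.153238
  x_3 = 1.225554 - 0.153238×(1.225554 - 2.020000)/(0.153238 - 0.819602)
       = 1.042862
Iteration 3:
  f(1.225554) = 0.153238
  f(1.042862) = -0.099125
  x_4 = 1.042862 - (-0.099125)×(1.042862 - 1.225554)/(-0.099125 - 0.153238)
       = 1.114621
Iteration 4:
  f(1.042862) = -0.099125
  f(1.114621) = 0.000644
  x_5 = 1.114621 - 0.000644×(1.114621 - 1.042862)/(0.000644 - (-0.099125))
       = 1.114158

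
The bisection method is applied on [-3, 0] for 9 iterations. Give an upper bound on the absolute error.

Bisection error bound: |error| ≤ (b-a)/2^n
|error| ≤ (0 - (-3))/2^9 = 3/2^9
|error| ≤ 0.0058593750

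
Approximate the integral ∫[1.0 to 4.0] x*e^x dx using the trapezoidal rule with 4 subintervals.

f(x) = x*e^x
a = 1.0, b = 4.0, n = 4
h = (b - a)/n = 0.750000

Trapezoidal rule: (h/2)[f(x₀) + 2f(x₁) + 2f(x₂) + ... + f(xₙ)]

x_0 = 1.0000, f(x_0) = 2.718282, coefficient = 1
x_1 = 1.7500, f(x_1) = 10.070555, coefficient = 2
x_2 = 2.5000, f(x_2) = 30.456235, coefficient = 2
x_3 = 3.2500, f(x_3) = 83.818605, coefficient = 2
x_4 = 4.0000, f(x_4) = 218.392600, coefficient = 1

I ≈ (0.750000/2) × 469.801671 = 176.175626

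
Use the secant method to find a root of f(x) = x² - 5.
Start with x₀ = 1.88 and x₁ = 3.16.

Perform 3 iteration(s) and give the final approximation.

f(x) = x² - 5
x₀ = 1.88, x₁ = 3.16

Secant formula: x_{n+1} = x_n - f(x_n)(x_n - x_{n-1})/(f(x_n) - f(x_{n-1}))

Iteration 1:
  f(1.880000) = -1.465600
  f(3.160000) = 4.985600
  x_2 = 3.160000 - 4.985600×(3.160000 - 1.880000)/(4.985600 - (-1.465600))
       = 2.170794
Iteration 2:
  f(3.160000) = 4.985600
  f(2.170794) = -0.287655
  x_3 = 2.170794 - (-0.287655)×(2.170794 - 3.160000)/(-0.287655 - 4.985600)
       = 2.224755
Iteration 3:
  f(2.170794) = -0.287655
  f(2.224755) = -0.050467
  x_4 = 2.224755 - (-0.050467)×(2.224755 - 2.170794)/(-0.050467 - (-0.287655))
       = 2.236236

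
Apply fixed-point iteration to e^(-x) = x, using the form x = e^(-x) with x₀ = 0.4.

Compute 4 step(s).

Equation: e^(-x) = x
Fixed-point form: x = e^(-x)
x₀ = 0.4

x_1 = g(0.400000) = 0.670320
x_2 = g(0.670320) = 0.511545
x_3 = g(0.511545) = 0.599569
x_4 = g(0.599569) = 0.549048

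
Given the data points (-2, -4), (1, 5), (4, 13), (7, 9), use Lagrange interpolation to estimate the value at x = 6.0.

Lagrange interpolation formula:
P(x) = Σ yᵢ × Lᵢ(x)
where Lᵢ(x) = Π_{j≠i} (x - xⱼ)/(xᵢ - xⱼ)

L_0(6.0) = (6.0 - 1)/(-2 - 1) × (6.0 - 4)/(-2 - 4) × (6.0 - 7)/(-2 - 7) = 0.061728
L_1(6.0) = (6.0 - (-2))/(1 - (-2)) × (6.0 - 4)/(1 - 4) × (6.0 - 7)/(1 - 7) = -0.296296
L_2(6.0) = (6.0 - (-2))/(4 - (-2)) × (6.0 - 1)/(4 - 1) × (6.0 - 7)/(4 - 7) = 0.740741
L_3(6.0) = (6.0 - (-2))/(7 - (-2)) × (6.0 - 1)/(7 - 1) × (6.0 - 4)/(7 - 4) = 0.493827

P(6.0) = (-4)×L_0(6.0) + 5×L_1(6.0) + 13×L_2(6.0) + 9×L_3(6.0)
P(6.0) = 12.345679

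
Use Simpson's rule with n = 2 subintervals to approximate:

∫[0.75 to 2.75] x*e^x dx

f(x) = x*e^x
a = 0.75, b = 2.75, n = 2
h = (b - a)/n = 1.000000

Simpson's rule: (h/3)[f(x₀) + 4f(x₁) + 2f(x₂) + ... + f(xₙ)]

x_0 = 0.7500, f(x_0) = 1.587750, coefficient = 1
x_1 = 1.7500, f(x_1) = 10.070555, coefficient = 4
x_2 = 2.7500, f(x_2) = 43.017238, coefficient = 1

I ≈ (1.000000/3) × 84.887206 = 28.295735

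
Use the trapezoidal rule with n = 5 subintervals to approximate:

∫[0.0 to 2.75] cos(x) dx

f(x) = cos(x)
a = 0.0, b = 2.75, n = 5
h = (b - a)/n = 0.550000

Trapezoidal rule: (h/2)[f(x₀) + 2f(x₁) + 2f(x₂) + ... + f(xₙ)]

x_0 = 0.0000, f(x_0) = 1.000000, coefficient = 1
x_1 = 0.5500, f(x_1) = 0.852525, coefficient = 2
x_2 = 1.1000, f(x_2) = 0.453596, coefficient = 2
x_3 = 1.6500, f(x_3) = -0.079121, coefficient = 2
x_4 = 2.2000, f(x_4) = -0.588501, coefficient = 2
x_5 = 2.7500, f(x_5) = -0.924302, coefficient = 1

I ≈ (0.550000/2) × 1.352695 = 0.371991
Exact value: 0.381661
Error: 0.009670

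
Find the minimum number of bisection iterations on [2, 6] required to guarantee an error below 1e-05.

We need (b-a)/2^n ≤ 1e-05
(6 - 2)/2^n ≤ 1e-05
4/2^n ≤ 1e-05
2^n ≥ 400000
n ≥ log₂(400000) = 18.61
n ≥ 19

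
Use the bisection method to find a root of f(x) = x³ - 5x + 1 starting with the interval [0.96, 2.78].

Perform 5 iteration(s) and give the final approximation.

f(x) = x³ - 5x + 1
Initial interval: [0.96, 2.78]

Iteration 1:
  c_1 = (0.960000 + 2.780000)/2 = 1.870000
  f(c_1) = f(1.870000) = -1.810797
  f(a) × f(c) ≥ 0, new interval: [1.870000, 2.780000]
Iteration 2:
  c_2 = (1.870000 + 2.780000)/2 = 2.325000
  f(c_2) = f(2.325000) = 1.943078
  f(a) × f(c) < 0, new interval: [1.870000, 2.325000]
Iteration 3:
  c_3 = (1.870000 + 2.325000)/2 = 2.097500
  f(c_3) = f(2.097500) = -0.259536
  f(a) × f(c) ≥ 0, new interval: [2.097500, 2.325000]
Iteration 4:
  c_4 = (2.097500 + 2.325000)/2 = 2.211250
  f(c_4) = f(2.211250) = 0.755937
  f(a) × f(c) < 0, new interval: [2.097500, 2.211250]
Iteration 5:
  c_5 = (2.097500 + 2.211250)/2 = 2.154375
  f(c_5) = f(2.154375) = 0.227294
  f(a) × f(c) < 0, new interval: [2.097500, 2.154375]

After 5 iteration(s), the approximation is c_5 = 2.154375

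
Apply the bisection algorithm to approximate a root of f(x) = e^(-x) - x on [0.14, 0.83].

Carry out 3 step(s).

f(x) = e^(-x) - x
Initial interval: [0.14, 0.83]

Iteration 1:
  c_1 = (0.140000 + 0.830000)/2 = 0.485000
  f(c_1) = f(0.485000) = 0.130697
  f(a) × f(c) ≥ 0, new interval: [0.485000, 0.830000]
Iteration 2:
  c_2 = (0.485000 + 0.830000)/2 = 0.657500
  f(c_2) = f(0.657500) = -0.139355
  f(a) × f(c) < 0, new interval: [0.485000, 0.657500]
Iteration 3:
  c_3 = (0.485000 + 0.657500)/2 = 0.571250
  f(c_3) = f(0.571250) = -0.006431
  f(a) × f(c) < 0, new interval: [0.485000, 0.571250]

After 3 iteration(s), the approximation is c_3 = 0.571250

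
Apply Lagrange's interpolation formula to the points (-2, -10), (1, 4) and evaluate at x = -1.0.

Lagrange interpolation formula:
P(x) = Σ yᵢ × Lᵢ(x)
where Lᵢ(x) = Π_{j≠i} (x - xⱼ)/(xᵢ - xⱼ)

L_0(-1.0) = (-1.0 - 1)/(-2 - 1) = 0.666667
L_1(-1.0) = (-1.0 - (-2))/(1 - (-2)) = 0.333333

P(-1.0) = (-10)×L_0(-1.0) + 4×L_1(-1.0)
P(-1.0) = -5.333333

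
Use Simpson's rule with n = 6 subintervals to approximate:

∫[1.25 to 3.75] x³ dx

f(x) = x³
a = 1.25, b = 3.75, n = 6
h = (b - a)/n = 0.416667

Simpson's rule: (h/3)[f(x₀) + 4f(x₁) + 2f(x₂) + ... + f(xₙ)]

x_0 = 1.2500, f(x_0) = 1.953125, coefficient = 1
x_1 = 1.6667, f(x_1) = 4.629630, coefficient = 4
x_2 = 2.0833, f(x_2) = 9.042245, coefficient = 2
x_3 = 2.5000, f(x_3) = 15.625000, coefficient = 4
x_4 = 2.9167, f(x_4) = 24.811921, coefficient = 2
x_5 = 3.3333, f(x_5) = 37.037037, coefficient = 4
x_6 = 3.7500, f(x_6) = 52.734375, coefficient = 1

I ≈ (0.416667/3) × 351.562500 = 48.828125
Exact value: 48.828125
Error: 0.000000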